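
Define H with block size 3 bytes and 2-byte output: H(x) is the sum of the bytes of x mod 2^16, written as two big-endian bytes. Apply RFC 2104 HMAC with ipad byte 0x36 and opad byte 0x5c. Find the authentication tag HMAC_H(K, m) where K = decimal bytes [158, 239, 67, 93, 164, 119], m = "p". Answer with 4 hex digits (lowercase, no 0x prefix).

0129

Key decimal bytes [158, 239, 67, 93, 164, 119] = 9e ef 43 5d a4 77 is 6 bytes > B = 3, so hash it first: H(key) = 03 48, then zero-pad to 3 bytes: K' = 03 48 00.
K' ⊕ ipad = 35 7e 36.  K' ⊕ opad = 5f 14 5c.
Inner input = (K'⊕ipad) ∥ m = 35 7e 36 ∥ 70.
Inner hash: sum = 53+126+54+112 = 345 → 01 59.
Outer input = (K'⊕opad) ∥ inner = 5f 14 5c ∥ 01 59.
Outer hash (tag): sum = 95+20+92+1+89 = 297 → 01 29.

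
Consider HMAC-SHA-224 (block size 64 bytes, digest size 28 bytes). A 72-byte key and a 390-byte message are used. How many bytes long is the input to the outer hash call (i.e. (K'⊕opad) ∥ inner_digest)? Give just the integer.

Key is 72 > 64 bytes, so it is hashed to 28 bytes then zero-padded to 64: |K'| = 64.
Outer input = (K'⊕opad) ∥ H(inner) → 64 + 28 = 92 bytes.

92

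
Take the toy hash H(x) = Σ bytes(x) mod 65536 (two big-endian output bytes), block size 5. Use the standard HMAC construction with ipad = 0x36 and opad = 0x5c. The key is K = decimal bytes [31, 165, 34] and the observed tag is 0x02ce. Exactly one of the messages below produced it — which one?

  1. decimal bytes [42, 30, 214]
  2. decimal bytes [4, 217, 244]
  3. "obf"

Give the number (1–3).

1

Key decimal bytes [31, 165, 34] = 1f a5 22 is 3 bytes ≤ B = 5; zero-pad to 5 bytes: K' = 1f a5 22 00 00.
K' ⊕ ipad = 29 93 14 36 36; K' ⊕ opad = 43 f9 7e 5c 5c.
m1: inner = H(29 93 14 36 36 2a 1e d6) = 02 5a; tag = H(43 f9 7e 5c 5c 02 5a) = 02ce ← matches
m2: inner = H(29 93 14 36 36 04 d9 f4) = 03 0d; tag = H(43 f9 7e 5c 5c 03 0d) = 0282
m3: inner = H(29 93 14 36 36 6f 62 66) = 02 73; tag = H(43 f9 7e 5c 5c 02 73) = 02e7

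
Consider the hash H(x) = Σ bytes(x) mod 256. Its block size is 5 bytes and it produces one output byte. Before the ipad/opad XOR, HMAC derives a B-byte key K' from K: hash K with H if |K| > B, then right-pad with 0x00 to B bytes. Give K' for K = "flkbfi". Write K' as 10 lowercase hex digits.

|K| = 6 > B = 5, so first hash the key.
H(K): sum = 102+108+107+98+102+105 = 622; mod 256 = 110 → 6e.
Zero-pad H(K) = 6e to 5 bytes: K' = 6e 00 00 00 00.

6e00000000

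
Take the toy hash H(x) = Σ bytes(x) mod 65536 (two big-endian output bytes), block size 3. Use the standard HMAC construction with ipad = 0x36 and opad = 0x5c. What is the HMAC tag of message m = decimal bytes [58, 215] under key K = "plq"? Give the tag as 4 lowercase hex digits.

0182

Key "plq" = 70 6c 71 is exactly B = 3 bytes: K' = 70 6c 71.
K' ⊕ ipad = 46 5a 47.  K' ⊕ opad = 2c 30 2d.
Inner input = (K'⊕ipad) ∥ m = 46 5a 47 ∥ 3a d7.
Inner hash: sum = 70+90+71+58+215 = 504 → 01 f8.
Outer input = (K'⊕opad) ∥ inner = 2c 30 2d ∥ 01 f8.
Outer hash (tag): sum = 44+48+45+1+248 = 386 → 01 82.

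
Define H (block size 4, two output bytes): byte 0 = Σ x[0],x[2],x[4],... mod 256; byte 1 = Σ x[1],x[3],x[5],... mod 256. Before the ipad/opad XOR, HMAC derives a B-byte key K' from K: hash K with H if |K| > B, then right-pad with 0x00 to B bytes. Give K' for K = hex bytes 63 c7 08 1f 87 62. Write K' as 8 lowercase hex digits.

f2480000

|K| = 6 > B = 4, so first hash the key.
H(K): even-index sum = 242 mod 256 = 242; odd-index sum = 328 mod 256 = 72 → f2 48.
Zero-pad H(K) = f2 48 to 4 bytes: K' = f2 48 00 00.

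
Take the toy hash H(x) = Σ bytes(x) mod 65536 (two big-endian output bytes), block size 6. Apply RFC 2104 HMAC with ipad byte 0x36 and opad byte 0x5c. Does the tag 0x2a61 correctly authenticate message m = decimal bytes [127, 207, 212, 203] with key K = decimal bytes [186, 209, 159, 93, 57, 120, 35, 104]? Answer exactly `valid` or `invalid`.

invalid

Key decimal bytes [186, 209, 159, 93, 57, 120, 35, 104] = ba d1 9f 5d 39 78 23 68 is 8 bytes > B = 6, so hash it first: H(key) = 03 c3, then zero-pad to 6 bytes: K' = 03 c3 00 00 00 00.
K' ⊕ ipad = 35 f5 36 36 36 36; K' ⊕ opad = 5f 9f 5c 5c 5c 5c.
Inner hash: sum = 53+245+54+54+54+54+127+207+212+203 = 1263 → 04 ef.
Outer hash (recomputed tag): sum = 95+159+92+92+92+92+4+239 = 865 → 03 61.
Recomputed tag = 0361; claimed = 2a61 → mismatch.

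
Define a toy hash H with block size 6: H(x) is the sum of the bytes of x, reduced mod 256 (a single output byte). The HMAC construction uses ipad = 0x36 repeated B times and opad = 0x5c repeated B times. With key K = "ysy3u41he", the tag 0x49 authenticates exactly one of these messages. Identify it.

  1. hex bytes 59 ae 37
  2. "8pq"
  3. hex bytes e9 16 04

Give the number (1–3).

3

Key "ysy3u41he" = 79 73 79 33 75 34 31 68 65 is 9 bytes > B = 6, so hash it first: H(key) = 3f, then zero-pad to 6 bytes: K' = 3f 00 00 00 00 00.
K' ⊕ ipad = 09 36 36 36 36 36; K' ⊕ opad = 63 5c 5c 5c 5c 5c.
m1: inner = H(09 36 36 36 36 36 59 ae 37) = 55; tag = H(63 5c 5c 5c 5c 5c 55) = 84
m2: inner = H(09 36 36 36 36 36 38 70 71) = 30; tag = H(63 5c 5c 5c 5c 5c 30) = 5f
m3: inner = H(09 36 36 36 36 36 e9 16 04) = 1a; tag = H(63 5c 5c 5c 5c 5c 1a) = 49 ← matches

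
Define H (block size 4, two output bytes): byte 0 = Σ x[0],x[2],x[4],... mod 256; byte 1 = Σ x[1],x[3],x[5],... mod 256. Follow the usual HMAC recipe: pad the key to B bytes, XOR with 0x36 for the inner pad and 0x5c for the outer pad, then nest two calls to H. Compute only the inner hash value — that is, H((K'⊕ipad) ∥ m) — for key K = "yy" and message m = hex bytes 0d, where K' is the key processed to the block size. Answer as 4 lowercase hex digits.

9285

Key "yy" = 79 79 is 2 bytes ≤ B = 4; zero-pad to 4 bytes: K' = 79 79 00 00.
K' ⊕ ipad = 4f 4f 36 36.
Inner input = 4f 4f 36 36 ∥ 0d.
Inner hash: even-index sum = 146 mod 256 = 146; odd-index sum = 133 mod 256 = 133 → 92 85.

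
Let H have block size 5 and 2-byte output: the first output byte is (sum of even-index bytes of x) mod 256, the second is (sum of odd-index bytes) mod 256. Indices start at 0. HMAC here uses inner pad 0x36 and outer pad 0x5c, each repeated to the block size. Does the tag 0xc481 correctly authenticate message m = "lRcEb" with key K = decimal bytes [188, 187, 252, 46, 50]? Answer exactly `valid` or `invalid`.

invalid

Key decimal bytes [188, 187, 252, 46, 50] = bc bb fc 2e 32 is exactly B = 5 bytes: K' = bc bb fc 2e 32.
K' ⊕ ipad = 8a 8d ca 18 04; K' ⊕ opad = e0 e7 a0 72 6e.
Inner hash: even-index sum = 495 mod 256 = 239; odd-index sum = 470 mod 256 = 214 → ef d6.
Outer hash (recomputed tag): even-index sum = 708 mod 256 = 196; odd-index sum = 584 mod 256 = 72 → c4 48.
Recomputed tag = c448; claimed = c481 → mismatch.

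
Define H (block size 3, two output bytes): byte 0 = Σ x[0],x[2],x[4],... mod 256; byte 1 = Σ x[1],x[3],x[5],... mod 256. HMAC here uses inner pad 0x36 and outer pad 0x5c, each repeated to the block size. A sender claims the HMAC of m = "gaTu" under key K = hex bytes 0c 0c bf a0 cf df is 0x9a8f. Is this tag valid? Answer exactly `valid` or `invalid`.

valid

Key hex bytes 0c 0c bf a0 cf df is 6 bytes > B = 3, so hash it first: H(key) = 9a 8b, then zero-pad to 3 bytes: K' = 9a 8b 00.
K' ⊕ ipad = ac bd 36; K' ⊕ opad = c6 d7 5c.
Inner hash: even-index sum = 440 mod 256 = 184; odd-index sum = 376 mod 256 = 120 → b8 78.
Outer hash (recomputed tag): even-index sum = 410 mod 256 = 154; odd-index sum = 399 mod 256 = 143 → 9a 8f.
Recomputed tag = 9a8f; claimed = 9a8f → match.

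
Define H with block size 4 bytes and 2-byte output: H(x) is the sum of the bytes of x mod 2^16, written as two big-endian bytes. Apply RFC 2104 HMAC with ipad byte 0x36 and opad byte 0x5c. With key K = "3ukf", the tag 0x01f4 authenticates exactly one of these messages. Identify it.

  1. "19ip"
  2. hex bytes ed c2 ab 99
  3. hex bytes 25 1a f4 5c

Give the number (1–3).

Key "3ukf" = 33 75 6b 66 is exactly B = 4 bytes: K' = 33 75 6b 66.
K' ⊕ ipad = 05 43 5d 50; K' ⊕ opad = 6f 29 37 3a.
m1: inner = H(05 43 5d 50 31 39 69 70) = 02 38; tag = H(6f 29 37 3a 02 38) = 0143
m2: inner = H(05 43 5d 50 ed c2 ab 99) = 03 e8; tag = H(6f 29 37 3a 03 e8) = 01f4 ← matches
m3: inner = H(05 43 5d 50 25 1a f4 5c) = 02 84; tag = H(6f 29 37 3a 02 84) = 018f

2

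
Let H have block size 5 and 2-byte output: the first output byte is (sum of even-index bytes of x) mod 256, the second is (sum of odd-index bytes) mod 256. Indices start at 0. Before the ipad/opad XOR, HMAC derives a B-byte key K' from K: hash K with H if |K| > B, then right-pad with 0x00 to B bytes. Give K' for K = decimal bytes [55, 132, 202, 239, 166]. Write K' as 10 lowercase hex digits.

Key decimal bytes [55, 132, 202, 239, 166] = 37 84 ca ef a6 is exactly B = 5 bytes: K' = 37 84 ca ef a6.

3784caefa6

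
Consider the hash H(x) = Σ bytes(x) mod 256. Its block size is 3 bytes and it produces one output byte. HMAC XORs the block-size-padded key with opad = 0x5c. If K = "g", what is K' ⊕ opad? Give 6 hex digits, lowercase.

3b5c5c

Key "g" = 67 is 1 byte ≤ B = 3; zero-pad to 3 bytes: K' = 67 00 00.
XOR each byte with 0x5c: 67⊕5c=3b, 00⊕5c=5c, 00⊕5c=5c.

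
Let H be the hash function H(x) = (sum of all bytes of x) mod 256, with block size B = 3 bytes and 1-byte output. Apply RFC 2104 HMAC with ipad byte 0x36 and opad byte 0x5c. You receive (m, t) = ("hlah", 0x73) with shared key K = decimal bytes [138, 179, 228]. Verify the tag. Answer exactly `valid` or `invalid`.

invalid

Key decimal bytes [138, 179, 228] = 8a b3 e4 is exactly B = 3 bytes: K' = 8a b3 e4.
K' ⊕ ipad = bc 85 d2; K' ⊕ opad = d6 ef b8.
Inner hash: sum = 188+133+210+104+108+97+104 = 944; mod 256 = 176 → b0.
Outer hash (recomputed tag): sum = 214+239+184+176 = 813; mod 256 = 45 → 2d.
Recomputed tag = 2d; claimed = 73 → mismatch.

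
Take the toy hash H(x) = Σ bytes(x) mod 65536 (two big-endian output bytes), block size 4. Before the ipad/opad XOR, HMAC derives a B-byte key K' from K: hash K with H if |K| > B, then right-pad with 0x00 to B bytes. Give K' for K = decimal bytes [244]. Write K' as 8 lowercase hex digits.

f4000000

Key decimal bytes [244] = f4 is 1 byte ≤ B = 4; zero-pad to 4 bytes: K' = f4 00 00 00.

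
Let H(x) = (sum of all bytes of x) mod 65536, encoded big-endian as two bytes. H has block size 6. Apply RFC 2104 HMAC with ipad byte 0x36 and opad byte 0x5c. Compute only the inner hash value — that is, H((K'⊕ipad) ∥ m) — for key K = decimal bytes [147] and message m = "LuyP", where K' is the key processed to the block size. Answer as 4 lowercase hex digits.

Key decimal bytes [147] = 93 is 1 byte ≤ B = 6; zero-pad to 6 bytes: K' = 93 00 00 00 00 00.
K' ⊕ ipad = a5 36 36 36 36 36.
Inner input = a5 36 36 36 36 36 ∥ 4c 75 79 50.
Inner hash: sum = 165+54+54+54+54+54+76+117+121+80 = 829 → 03 3d.

033d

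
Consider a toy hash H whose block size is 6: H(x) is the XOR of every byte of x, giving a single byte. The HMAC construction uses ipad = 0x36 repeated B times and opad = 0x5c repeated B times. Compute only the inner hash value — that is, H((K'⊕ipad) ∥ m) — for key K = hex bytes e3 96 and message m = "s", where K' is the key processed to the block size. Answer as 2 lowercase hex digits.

Key hex bytes e3 96 is 2 bytes ≤ B = 6; zero-pad to 6 bytes: K' = e3 96 00 00 00 00.
K' ⊕ ipad = d5 a0 36 36 36 36.
Inner input = d5 a0 36 36 36 36 ∥ 73.
Inner hash: XOR d5⊕a0⊕36⊕36⊕36⊕36⊕73 = 06.

06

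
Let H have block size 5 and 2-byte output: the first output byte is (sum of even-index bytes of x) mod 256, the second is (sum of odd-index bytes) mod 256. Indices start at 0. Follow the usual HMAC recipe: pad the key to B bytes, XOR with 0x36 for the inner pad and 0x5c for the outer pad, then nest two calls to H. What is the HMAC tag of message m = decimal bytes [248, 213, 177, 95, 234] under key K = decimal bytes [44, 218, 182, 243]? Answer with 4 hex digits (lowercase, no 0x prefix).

Key decimal bytes [44, 218, 182, 243] = 2c da b6 f3 is 4 bytes ≤ B = 5; zero-pad to 5 bytes: K' = 2c da b6 f3 00.
K' ⊕ ipad = 1a ec 80 c5 36.  K' ⊕ opad = 70 86 ea af 5c.
Inner input = (K'⊕ipad) ∥ m = 1a ec 80 c5 36 ∥ f8 d5 b1 5f ea.
Inner hash: even-index sum = 516 mod 256 = 4; odd-index sum = 1092 mod 256 = 68 → 04 44.
Outer input = (K'⊕opad) ∥ inner = 70 86 ea af 5c ∥ 04 44.
Outer hash (tag): even-index sum = 506 mod 256 = 250; odd-index sum = 313 mod 256 = 57 → fa 39.

fa39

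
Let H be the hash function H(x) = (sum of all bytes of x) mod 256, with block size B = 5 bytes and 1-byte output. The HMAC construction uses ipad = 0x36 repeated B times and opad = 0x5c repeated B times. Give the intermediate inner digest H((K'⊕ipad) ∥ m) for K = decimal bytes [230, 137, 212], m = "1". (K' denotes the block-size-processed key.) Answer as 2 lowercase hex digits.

Key decimal bytes [230, 137, 212] = e6 89 d4 is 3 bytes ≤ B = 5; zero-pad to 5 bytes: K' = e6 89 d4 00 00.
K' ⊕ ipad = d0 bf e2 36 36.
Inner input = d0 bf e2 36 36 ∥ 31.
Inner hash: sum = 208+191+226+54+54+49 = 782; mod 256 = 14 → 0e.

0e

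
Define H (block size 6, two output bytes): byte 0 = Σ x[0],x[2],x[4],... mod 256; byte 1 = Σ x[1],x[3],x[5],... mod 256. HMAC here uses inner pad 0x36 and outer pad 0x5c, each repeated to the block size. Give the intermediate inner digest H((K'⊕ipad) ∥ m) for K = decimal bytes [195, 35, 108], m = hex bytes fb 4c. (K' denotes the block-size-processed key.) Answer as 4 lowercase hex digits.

Key decimal bytes [195, 35, 108] = c3 23 6c is 3 bytes ≤ B = 6; zero-pad to 6 bytes: K' = c3 23 6c 00 00 00.
K' ⊕ ipad = f5 15 5a 36 36 36.
Inner input = f5 15 5a 36 36 36 ∥ fb 4c.
Inner hash: even-index sum = 640 mod 256 = 128; odd-index sum = 205 mod 256 = 205 → 80 cd.

80cd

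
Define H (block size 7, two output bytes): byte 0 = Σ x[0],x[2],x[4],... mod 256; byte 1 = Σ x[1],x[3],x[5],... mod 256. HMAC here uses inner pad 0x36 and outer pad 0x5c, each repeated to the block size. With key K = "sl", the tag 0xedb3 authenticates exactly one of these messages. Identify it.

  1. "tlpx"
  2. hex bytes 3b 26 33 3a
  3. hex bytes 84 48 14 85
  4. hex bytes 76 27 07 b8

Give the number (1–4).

1

Key "sl" = 73 6c is 2 bytes ≤ B = 7; zero-pad to 7 bytes: K' = 73 6c 00 00 00 00 00.
K' ⊕ ipad = 45 5a 36 36 36 36 36; K' ⊕ opad = 2f 30 5c 5c 5c 5c 5c.
m1: inner = H(45 5a 36 36 36 36 36 74 6c 70 78) = cb aa; tag = H(2f 30 5c 5c 5c 5c 5c cb aa) = edb3 ← matches
m2: inner = H(45 5a 36 36 36 36 36 3b 26 33 3a) = 47 34; tag = H(2f 30 5c 5c 5c 5c 5c 47 34) = 772f
m3: inner = H(45 5a 36 36 36 36 36 84 48 14 85) = b4 5e; tag = H(2f 30 5c 5c 5c 5c 5c b4 5e) = a19c
m4: inner = H(45 5a 36 36 36 36 36 76 27 07 b8) = c6 43; tag = H(2f 30 5c 5c 5c 5c 5c c6 43) = 86ae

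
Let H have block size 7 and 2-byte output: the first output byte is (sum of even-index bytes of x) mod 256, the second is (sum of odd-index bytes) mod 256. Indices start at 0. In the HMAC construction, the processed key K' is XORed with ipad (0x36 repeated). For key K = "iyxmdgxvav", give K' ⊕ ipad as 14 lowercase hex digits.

280f3636363636

Key "iyxmdgxvav" = 69 79 78 6d 64 67 78 76 61 76 is 10 bytes > B = 7, so hash it first: H(key) = 1e 39, then zero-pad to 7 bytes: K' = 1e 39 00 00 00 00 00.
XOR each byte with 0x36: 1e⊕36=28, 39⊕36=0f, 00⊕36=36, 00⊕36=36, 00⊕36=36, 00⊕36=36, 00⊕36=36.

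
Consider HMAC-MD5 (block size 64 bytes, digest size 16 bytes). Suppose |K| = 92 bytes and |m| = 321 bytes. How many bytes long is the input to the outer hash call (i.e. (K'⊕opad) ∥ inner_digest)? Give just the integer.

80

Key is 92 > 64 bytes, so it is hashed to 16 bytes then zero-padded to 64: |K'| = 64.
Outer input = (K'⊕opad) ∥ H(inner) → 64 + 16 = 80 bytes.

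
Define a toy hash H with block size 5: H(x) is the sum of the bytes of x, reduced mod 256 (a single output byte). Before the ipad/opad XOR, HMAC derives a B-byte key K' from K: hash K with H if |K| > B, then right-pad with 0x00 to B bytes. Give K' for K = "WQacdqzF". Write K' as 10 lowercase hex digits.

|K| = 8 > B = 5, so first hash the key.
H(K): sum = 87+81+97+99+100+113+122+70 = 769; mod 256 = 1 → 01.
Zero-pad H(K) = 01 to 5 bytes: K' = 01 00 00 00 00.

0100000000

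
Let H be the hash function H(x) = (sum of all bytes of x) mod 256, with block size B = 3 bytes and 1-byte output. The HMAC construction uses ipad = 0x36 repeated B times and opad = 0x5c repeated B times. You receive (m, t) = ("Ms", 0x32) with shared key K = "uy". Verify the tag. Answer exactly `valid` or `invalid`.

Key "uy" = 75 79 is 2 bytes ≤ B = 3; zero-pad to 3 bytes: K' = 75 79 00.
K' ⊕ ipad = 43 4f 36; K' ⊕ opad = 29 25 5c.
Inner hash: sum = 67+79+54+77+115 = 392; mod 256 = 136 → 88.
Outer hash (recomputed tag): sum = 41+37+92+136 = 306; mod 256 = 50 → 32.
Recomputed tag = 32; claimed = 32 → match.

valid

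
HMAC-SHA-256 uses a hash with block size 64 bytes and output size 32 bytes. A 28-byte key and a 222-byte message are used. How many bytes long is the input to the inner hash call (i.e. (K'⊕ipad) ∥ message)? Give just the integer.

Key is 28 ≤ 64 bytes, zero-padded: |K'| = 64.
Inner input = (K'⊕ipad) ∥ m → 64 + 222 = 286 bytes.

286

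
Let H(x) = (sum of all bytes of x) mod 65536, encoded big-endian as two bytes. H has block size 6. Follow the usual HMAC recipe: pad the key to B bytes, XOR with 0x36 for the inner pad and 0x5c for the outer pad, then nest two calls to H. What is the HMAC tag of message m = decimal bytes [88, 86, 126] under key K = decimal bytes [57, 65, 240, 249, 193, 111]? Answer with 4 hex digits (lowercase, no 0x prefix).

033e

Key decimal bytes [57, 65, 240, 249, 193, 111] = 39 41 f0 f9 c1 6f is exactly B = 6 bytes: K' = 39 41 f0 f9 c1 6f.
K' ⊕ ipad = 0f 77 c6 cf f7 59.  K' ⊕ opad = 65 1d ac a5 9d 33.
Inner input = (K'⊕ipad) ∥ m = 0f 77 c6 cf f7 59 ∥ 58 56 7e.
Inner hash: sum = 15+119+198+207+247+89+88+86+126 = 1175 → 04 97.
Outer input = (K'⊕opad) ∥ inner = 65 1d ac a5 9d 33 ∥ 04 97.
Outer hash (tag): sum = 101+29+172+165+157+51+4+151 = 830 → 03 3e.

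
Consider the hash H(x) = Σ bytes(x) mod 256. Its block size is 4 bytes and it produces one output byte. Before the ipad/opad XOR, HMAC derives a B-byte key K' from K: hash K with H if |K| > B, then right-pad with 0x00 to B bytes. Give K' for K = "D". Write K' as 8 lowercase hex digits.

44000000

Key "D" = 44 is 1 byte ≤ B = 4; zero-pad to 4 bytes: K' = 44 00 00 00.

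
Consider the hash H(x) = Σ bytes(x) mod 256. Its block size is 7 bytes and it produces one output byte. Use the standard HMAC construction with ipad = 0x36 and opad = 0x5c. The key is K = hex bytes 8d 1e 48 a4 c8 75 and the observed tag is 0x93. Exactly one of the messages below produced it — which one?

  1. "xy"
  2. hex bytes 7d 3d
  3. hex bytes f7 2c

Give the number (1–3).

Key hex bytes 8d 1e 48 a4 c8 75 is 6 bytes ≤ B = 7; zero-pad to 7 bytes: K' = 8d 1e 48 a4 c8 75 00.
K' ⊕ ipad = bb 28 7e 92 fe 43 36; K' ⊕ opad = d1 42 14 f8 94 29 5c.
m1: inner = H(bb 28 7e 92 fe 43 36 78 79) = 5b; tag = H(d1 42 14 f8 94 29 5c 5b) = 93 ← matches
m2: inner = H(bb 28 7e 92 fe 43 36 7d 3d) = 24; tag = H(d1 42 14 f8 94 29 5c 24) = 5c
m3: inner = H(bb 28 7e 92 fe 43 36 f7 2c) = 8d; tag = H(d1 42 14 f8 94 29 5c 8d) = c5

1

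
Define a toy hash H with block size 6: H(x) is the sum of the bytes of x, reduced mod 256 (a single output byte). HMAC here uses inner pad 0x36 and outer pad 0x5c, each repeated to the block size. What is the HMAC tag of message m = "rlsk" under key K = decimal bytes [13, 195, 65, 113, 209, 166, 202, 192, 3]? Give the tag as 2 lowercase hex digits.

20

Key decimal bytes [13, 195, 65, 113, 209, 166, 202, 192, 3] = 0d c3 41 71 d1 a6 ca c0 03 is 9 bytes > B = 6, so hash it first: H(key) = 86, then zero-pad to 6 bytes: K' = 86 00 00 00 00 00.
K' ⊕ ipad = b0 36 36 36 36 36.  K' ⊕ opad = da 5c 5c 5c 5c 5c.
Inner input = (K'⊕ipad) ∥ m = b0 36 36 36 36 36 ∥ 72 6c 73 6b.
Inner hash: sum = 176+54+54+54+54+54+114+108+115+107 = 890; mod 256 = 122 → 7a.
Outer input = (K'⊕opad) ∥ inner = da 5c 5c 5c 5c 5c ∥ 7a.
Outer hash (tag): sum = 218+92+92+92+92+92+122 = 800; mod 256 = 32 → 20.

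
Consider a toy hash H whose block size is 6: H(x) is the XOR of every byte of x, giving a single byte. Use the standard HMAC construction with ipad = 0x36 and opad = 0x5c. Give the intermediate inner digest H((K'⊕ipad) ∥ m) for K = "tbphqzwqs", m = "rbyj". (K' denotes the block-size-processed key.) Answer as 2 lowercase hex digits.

Key "tbphqzwqs" = 74 62 70 68 71 7a 77 71 73 is 9 bytes > B = 6, so hash it first: H(key) = 70, then zero-pad to 6 bytes: K' = 70 00 00 00 00 00.
K' ⊕ ipad = 46 36 36 36 36 36.
Inner input = 46 36 36 36 36 36 ∥ 72 62 79 6a.
Inner hash: XOR 46⊕36⊕36⊕36⊕36⊕36⊕72⊕62⊕79⊕6a = 73.

73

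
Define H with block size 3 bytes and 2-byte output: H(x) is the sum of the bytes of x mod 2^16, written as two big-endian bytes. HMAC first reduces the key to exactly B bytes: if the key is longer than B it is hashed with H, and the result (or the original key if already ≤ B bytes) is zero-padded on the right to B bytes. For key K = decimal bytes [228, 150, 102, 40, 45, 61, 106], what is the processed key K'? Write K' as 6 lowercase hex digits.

|K| = 7 > B = 3, so first hash the key.
H(K): sum = 228+150+102+40+45+61+106 = 732 → 02 dc.
Zero-pad H(K) = 02 dc to 3 bytes: K' = 02 dc 00.

02dc00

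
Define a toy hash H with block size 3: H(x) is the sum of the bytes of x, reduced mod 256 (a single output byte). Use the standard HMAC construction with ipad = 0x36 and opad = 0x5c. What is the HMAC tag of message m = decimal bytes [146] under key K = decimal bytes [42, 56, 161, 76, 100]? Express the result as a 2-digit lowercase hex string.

2a

Key decimal bytes [42, 56, 161, 76, 100] = 2a 38 a1 4c 64 is 5 bytes > B = 3, so hash it first: H(key) = b3, then zero-pad to 3 bytes: K' = b3 00 00.
K' ⊕ ipad = 85 36 36.  K' ⊕ opad = ef 5c 5c.
Inner input = (K'⊕ipad) ∥ m = 85 36 36 ∥ 92.
Inner hash: sum = 133+54+54+146 = 387; mod 256 = 131 → 83.
Outer input = (K'⊕opad) ∥ inner = ef 5c 5c ∥ 83.
Outer hash (tag): sum = 239+92+92+131 = 554; mod 256 = 42 → 2a.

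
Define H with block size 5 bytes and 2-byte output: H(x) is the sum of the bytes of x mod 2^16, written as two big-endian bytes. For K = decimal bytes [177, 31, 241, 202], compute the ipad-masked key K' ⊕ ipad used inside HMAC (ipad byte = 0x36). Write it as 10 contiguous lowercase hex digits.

Key decimal bytes [177, 31, 241, 202] = b1 1f f1 ca is 4 bytes ≤ B = 5; zero-pad to 5 bytes: K' = b1 1f f1 ca 00.
XOR each byte with 0x36: b1⊕36=87, 1f⊕36=29, f1⊕36=c7, ca⊕36=fc, 00⊕36=36.

8729c7fc36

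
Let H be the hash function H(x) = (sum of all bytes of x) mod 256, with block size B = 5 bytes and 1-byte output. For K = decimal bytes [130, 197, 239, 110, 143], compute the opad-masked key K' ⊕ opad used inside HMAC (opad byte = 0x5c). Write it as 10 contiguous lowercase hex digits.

de99b332d3

Key decimal bytes [130, 197, 239, 110, 143] = 82 c5 ef 6e 8f is exactly B = 5 bytes: K' = 82 c5 ef 6e 8f.
XOR each byte with 0x5c: 82⊕5c=de, c5⊕5c=99, ef⊕5c=b3, 6e⊕5c=32, 8f⊕5c=d3.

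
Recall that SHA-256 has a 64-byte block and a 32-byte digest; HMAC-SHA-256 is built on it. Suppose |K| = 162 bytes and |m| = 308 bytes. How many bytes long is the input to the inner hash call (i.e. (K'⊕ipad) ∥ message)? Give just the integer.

Key is 162 > 64 bytes, so it is hashed to 32 bytes then zero-padded to 64: |K'| = 64.
Inner input = (K'⊕ipad) ∥ m → 64 + 308 = 372 bytes.

372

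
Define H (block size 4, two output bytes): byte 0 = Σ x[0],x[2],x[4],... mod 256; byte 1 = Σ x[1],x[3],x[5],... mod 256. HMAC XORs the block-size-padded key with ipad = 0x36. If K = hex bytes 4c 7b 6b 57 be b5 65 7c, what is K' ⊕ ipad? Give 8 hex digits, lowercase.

Key hex bytes 4c 7b 6b 57 be b5 65 7c is 8 bytes > B = 4, so hash it first: H(key) = da 03, then zero-pad to 4 bytes: K' = da 03 00 00.
XOR each byte with 0x36: da⊕36=ec, 03⊕36=35, 00⊕36=36, 00⊕36=36.

ec353636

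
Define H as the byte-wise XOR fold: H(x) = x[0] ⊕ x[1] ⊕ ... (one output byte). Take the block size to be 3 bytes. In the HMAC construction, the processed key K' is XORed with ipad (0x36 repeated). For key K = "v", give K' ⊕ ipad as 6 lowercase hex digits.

403636

Key "v" = 76 is 1 byte ≤ B = 3; zero-pad to 3 bytes: K' = 76 00 00.
XOR each byte with 0x36: 76⊕36=40, 00⊕36=36, 00⊕36=36.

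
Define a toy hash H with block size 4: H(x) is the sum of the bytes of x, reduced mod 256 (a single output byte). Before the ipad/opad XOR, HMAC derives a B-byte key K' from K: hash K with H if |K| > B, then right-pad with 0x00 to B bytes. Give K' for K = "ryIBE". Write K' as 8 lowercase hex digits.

|K| = 5 > B = 4, so first hash the key.
H(K): sum = 114+121+73+66+69 = 443; mod 256 = 187 → bb.
Zero-pad H(K) = bb to 4 bytes: K' = bb 00 00 00.

bb000000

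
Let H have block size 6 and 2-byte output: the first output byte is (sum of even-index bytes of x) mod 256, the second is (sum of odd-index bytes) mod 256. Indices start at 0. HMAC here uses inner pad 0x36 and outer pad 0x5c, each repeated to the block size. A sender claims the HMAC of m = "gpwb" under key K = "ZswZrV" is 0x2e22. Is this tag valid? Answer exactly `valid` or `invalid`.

Key "ZswZrV" = 5a 73 77 5a 72 56 is exactly B = 6 bytes: K' = 5a 73 77 5a 72 56.
K' ⊕ ipad = 6c 45 41 6c 44 60; K' ⊕ opad = 06 2f 2b 06 2e 0a.
Inner hash: even-index sum = 463 mod 256 = 207; odd-index sum = 483 mod 256 = 227 → cf e3.
Outer hash (recomputed tag): even-index sum = 302 mod 256 = 46; odd-index sum = 290 mod 256 = 34 → 2e 22.
Recomputed tag = 2e22; claimed = 2e22 → match.

valid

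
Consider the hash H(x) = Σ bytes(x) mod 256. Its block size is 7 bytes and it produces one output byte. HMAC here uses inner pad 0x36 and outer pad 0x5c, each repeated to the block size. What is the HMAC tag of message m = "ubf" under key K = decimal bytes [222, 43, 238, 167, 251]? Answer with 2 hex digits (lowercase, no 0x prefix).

Key decimal bytes [222, 43, 238, 167, 251] = de 2b ee a7 fb is 5 bytes ≤ B = 7; zero-pad to 7 bytes: K' = de 2b ee a7 fb 00 00.
K' ⊕ ipad = e8 1d d8 91 cd 36 36.  K' ⊕ opad = 82 77 b2 fb a7 5c 5c.
Inner input = (K'⊕ipad) ∥ m = e8 1d d8 91 cd 36 36 ∥ 75 62 66.
Inner hash: sum = 232+29+216+145+205+54+54+117+98+102 = 1252; mod 256 = 228 → e4.
Outer input = (K'⊕opad) ∥ inner = 82 77 b2 fb a7 5c 5c ∥ e4.
Outer hash (tag): sum = 130+119+178+251+167+92+92+228 = 1257; mod 256 = 233 → e9.

e9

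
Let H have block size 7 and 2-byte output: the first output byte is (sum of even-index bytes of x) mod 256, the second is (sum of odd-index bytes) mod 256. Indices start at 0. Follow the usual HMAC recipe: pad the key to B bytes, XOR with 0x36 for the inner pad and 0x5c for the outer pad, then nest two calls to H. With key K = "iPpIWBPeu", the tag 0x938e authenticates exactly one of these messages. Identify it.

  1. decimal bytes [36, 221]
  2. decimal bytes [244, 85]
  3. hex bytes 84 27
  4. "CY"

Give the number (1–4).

Key "iPpIWBPeu" = 69 50 70 49 57 42 50 65 75 is 9 bytes > B = 7, so hash it first: H(key) = f5 40, then zero-pad to 7 bytes: K' = f5 40 00 00 00 00 00.
K' ⊕ ipad = c3 76 36 36 36 36 36; K' ⊕ opad = a9 1c 5c 5c 5c 5c 5c.
m1: inner = H(c3 76 36 36 36 36 36 24 dd) = 42 06; tag = H(a9 1c 5c 5c 5c 5c 5c 42 06) = c316
m2: inner = H(c3 76 36 36 36 36 36 f4 55) = ba d6; tag = H(a9 1c 5c 5c 5c 5c 5c ba d6) = 938e ← matches
m3: inner = H(c3 76 36 36 36 36 36 84 27) = 8c 66; tag = H(a9 1c 5c 5c 5c 5c 5c 8c 66) = 2360
m4: inner = H(c3 76 36 36 36 36 36 43 59) = be 25; tag = H(a9 1c 5c 5c 5c 5c 5c be 25) = e292

2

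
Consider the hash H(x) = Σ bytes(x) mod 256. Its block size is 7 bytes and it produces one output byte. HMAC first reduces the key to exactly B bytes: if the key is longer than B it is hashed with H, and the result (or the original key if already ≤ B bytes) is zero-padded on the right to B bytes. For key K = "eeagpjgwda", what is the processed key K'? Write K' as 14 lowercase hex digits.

0f000000000000

|K| = 10 > B = 7, so first hash the key.
H(K): sum = 101+101+97+103+112+106+103+119+100+97 = 1039; mod 256 = 15 → 0f.
Zero-pad H(K) = 0f to 7 bytes: K' = 0f 00 00 00 00 00 00.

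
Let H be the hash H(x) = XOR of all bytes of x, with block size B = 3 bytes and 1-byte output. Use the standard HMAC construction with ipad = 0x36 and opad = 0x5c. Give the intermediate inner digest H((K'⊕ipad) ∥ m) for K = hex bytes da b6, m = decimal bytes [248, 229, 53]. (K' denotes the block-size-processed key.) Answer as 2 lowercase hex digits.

Key hex bytes da b6 is 2 bytes ≤ B = 3; zero-pad to 3 bytes: K' = da b6 00.
K' ⊕ ipad = ec 80 36.
Inner input = ec 80 36 ∥ f8 e5 35.
Inner hash: XOR ec⊕80⊕36⊕f8⊕e5⊕35 = 72.

72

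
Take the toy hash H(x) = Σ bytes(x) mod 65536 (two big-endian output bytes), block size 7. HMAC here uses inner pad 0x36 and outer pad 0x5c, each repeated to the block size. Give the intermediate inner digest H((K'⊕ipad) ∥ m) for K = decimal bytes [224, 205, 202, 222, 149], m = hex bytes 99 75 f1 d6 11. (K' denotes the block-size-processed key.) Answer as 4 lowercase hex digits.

07aa

Key decimal bytes [224, 205, 202, 222, 149] = e0 cd ca de 95 is 5 bytes ≤ B = 7; zero-pad to 7 bytes: K' = e0 cd ca de 95 00 00.
K' ⊕ ipad = d6 fb fc e8 a3 36 36.
Inner input = d6 fb fc e8 a3 36 36 ∥ 99 75 f1 d6 11.
Inner hash: sum = 214+251+252+232+163+54+54+153+117+241+214+17 = 1962 → 07 aa.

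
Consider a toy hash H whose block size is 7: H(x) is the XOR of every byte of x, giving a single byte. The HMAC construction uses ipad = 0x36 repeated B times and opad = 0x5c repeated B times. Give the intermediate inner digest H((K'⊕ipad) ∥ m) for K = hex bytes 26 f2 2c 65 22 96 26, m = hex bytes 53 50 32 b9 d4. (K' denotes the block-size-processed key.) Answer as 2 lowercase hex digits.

Key hex bytes 26 f2 2c 65 22 96 26 is exactly B = 7 bytes: K' = 26 f2 2c 65 22 96 26.
K' ⊕ ipad = 10 c4 1a 53 14 a0 10.
Inner input = 10 c4 1a 53 14 a0 10 ∥ 53 50 32 b9 d4.
Inner hash: XOR 10⊕c4⊕1a⊕53⊕14⊕a0⊕10⊕53⊕50⊕32⊕b9⊕d4 = 65.

65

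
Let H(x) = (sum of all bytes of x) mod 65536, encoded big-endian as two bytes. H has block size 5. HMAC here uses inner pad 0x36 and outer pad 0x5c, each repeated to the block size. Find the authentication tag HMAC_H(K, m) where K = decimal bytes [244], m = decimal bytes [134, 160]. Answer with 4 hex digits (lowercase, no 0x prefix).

02da

Key decimal bytes [244] = f4 is 1 byte ≤ B = 5; zero-pad to 5 bytes: K' = f4 00 00 00 00.
K' ⊕ ipad = c2 36 36 36 36.  K' ⊕ opad = a8 5c 5c 5c 5c.
Inner input = (K'⊕ipad) ∥ m = c2 36 36 36 36 ∥ 86 a0.
Inner hash: sum = 194+54+54+54+54+134+160 = 704 → 02 c0.
Outer input = (K'⊕opad) ∥ inner = a8 5c 5c 5c 5c ∥ 02 c0.
Outer hash (tag): sum = 168+92+92+92+92+2+192 = 730 → 02 da.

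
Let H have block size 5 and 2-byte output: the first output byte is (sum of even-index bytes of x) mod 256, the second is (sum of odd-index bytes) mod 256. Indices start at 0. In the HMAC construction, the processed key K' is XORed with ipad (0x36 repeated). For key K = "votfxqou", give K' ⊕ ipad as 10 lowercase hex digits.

e78d363636

Key "votfxqou" = 76 6f 74 66 78 71 6f 75 is 8 bytes > B = 5, so hash it first: H(key) = d1 bb, then zero-pad to 5 bytes: K' = d1 bb 00 00 00.
XOR each byte with 0x36: d1⊕36=e7, bb⊕36=8d, 00⊕36=36, 00⊕36=36, 00⊕36=36.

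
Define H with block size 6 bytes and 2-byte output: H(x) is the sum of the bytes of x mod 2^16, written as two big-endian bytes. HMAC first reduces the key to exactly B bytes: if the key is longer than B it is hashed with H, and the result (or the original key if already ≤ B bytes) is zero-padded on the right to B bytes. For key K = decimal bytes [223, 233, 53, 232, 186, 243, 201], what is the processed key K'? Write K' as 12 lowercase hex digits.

055b00000000

|K| = 7 > B = 6, so first hash the key.
H(K): sum = 223+233+53+232+186+243+201 = 1371 → 05 5b.
Zero-pad H(K) = 05 5b to 6 bytes: K' = 05 5b 00 00 00 00.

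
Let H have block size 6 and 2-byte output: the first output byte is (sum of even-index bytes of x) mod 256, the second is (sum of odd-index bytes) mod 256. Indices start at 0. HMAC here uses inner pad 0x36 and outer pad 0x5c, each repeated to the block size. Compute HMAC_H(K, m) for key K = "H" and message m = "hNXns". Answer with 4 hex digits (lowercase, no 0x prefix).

e972

Key "H" = 48 is 1 byte ≤ B = 6; zero-pad to 6 bytes: K' = 48 00 00 00 00 00.
K' ⊕ ipad = 7e 36 36 36 36 36.  K' ⊕ opad = 14 5c 5c 5c 5c 5c.
Inner input = (K'⊕ipad) ∥ m = 7e 36 36 36 36 36 ∥ 68 4e 58 6e 73.
Inner hash: even-index sum = 541 mod 256 = 29; odd-index sum = 350 mod 256 = 94 → 1d 5e.
Outer input = (K'⊕opad) ∥ inner = 14 5c 5c 5c 5c 5c ∥ 1d 5e.
Outer hash (tag): even-index sum = 233 mod 256 = 233; odd-index sum = 370 mod 256 = 114 → e9 72.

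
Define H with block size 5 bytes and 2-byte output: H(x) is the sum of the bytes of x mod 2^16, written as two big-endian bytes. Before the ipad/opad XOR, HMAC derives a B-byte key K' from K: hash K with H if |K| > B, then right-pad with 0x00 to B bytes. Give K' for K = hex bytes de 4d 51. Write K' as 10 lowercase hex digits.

Key hex bytes de 4d 51 is 3 bytes ≤ B = 5; zero-pad to 5 bytes: K' = de 4d 51 00 00.

de4d510000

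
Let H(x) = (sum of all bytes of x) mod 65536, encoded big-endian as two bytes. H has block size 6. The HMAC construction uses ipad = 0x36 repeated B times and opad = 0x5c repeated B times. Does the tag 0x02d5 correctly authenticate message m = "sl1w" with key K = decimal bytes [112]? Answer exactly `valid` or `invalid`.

Key decimal bytes [112] = 70 is 1 byte ≤ B = 6; zero-pad to 6 bytes: K' = 70 00 00 00 00 00.
K' ⊕ ipad = 46 36 36 36 36 36; K' ⊕ opad = 2c 5c 5c 5c 5c 5c.
Inner hash: sum = 70+54+54+54+54+54+115+108+49+119 = 731 → 02 db.
Outer hash (recomputed tag): sum = 44+92+92+92+92+92+2+219 = 725 → 02 d5.
Recomputed tag = 02d5; claimed = 02d5 → match.

valid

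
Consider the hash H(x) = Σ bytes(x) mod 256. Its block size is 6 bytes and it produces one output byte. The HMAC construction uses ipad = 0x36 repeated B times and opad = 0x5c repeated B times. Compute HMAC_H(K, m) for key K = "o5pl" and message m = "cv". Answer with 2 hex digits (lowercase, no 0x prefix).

f1

Key "o5pl" = 6f 35 70 6c is 4 bytes ≤ B = 6; zero-pad to 6 bytes: K' = 6f 35 70 6c 00 00.
K' ⊕ ipad = 59 03 46 5a 36 36.  K' ⊕ opad = 33 69 2c 30 5c 5c.
Inner input = (K'⊕ipad) ∥ m = 59 03 46 5a 36 36 ∥ 63 76.
Inner hash: sum = 89+3+70+90+54+54+99+118 = 577; mod 256 = 65 → 41.
Outer input = (K'⊕opad) ∥ inner = 33 69 2c 30 5c 5c ∥ 41.
Outer hash (tag): sum = 51+105+44+48+92+92+65 = 497; mod 256 = 241 → f1.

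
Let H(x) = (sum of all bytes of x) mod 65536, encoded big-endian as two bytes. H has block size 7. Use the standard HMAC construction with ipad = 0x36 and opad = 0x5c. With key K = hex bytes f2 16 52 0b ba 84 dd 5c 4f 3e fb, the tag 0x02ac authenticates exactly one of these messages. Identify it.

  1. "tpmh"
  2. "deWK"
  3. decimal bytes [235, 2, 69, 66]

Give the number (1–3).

Key hex bytes f2 16 52 0b ba 84 dd 5c 4f 3e fb is 11 bytes > B = 7, so hash it first: H(key) = 05 64, then zero-pad to 7 bytes: K' = 05 64 00 00 00 00 00.
K' ⊕ ipad = 33 52 36 36 36 36 36; K' ⊕ opad = 59 38 5c 5c 5c 5c 5c.
m1: inner = H(33 52 36 36 36 36 36 74 70 6d 68) = 03 4c; tag = H(59 38 5c 5c 5c 5c 5c 03 4c) = 02ac ← matches
m2: inner = H(33 52 36 36 36 36 36 64 65 57 4b) = 02 fe; tag = H(59 38 5c 5c 5c 5c 5c 02 fe) = 035d
m3: inner = H(33 52 36 36 36 36 36 eb 02 45 42) = 03 07; tag = H(59 38 5c 5c 5c 5c 5c 03 07) = 0267

1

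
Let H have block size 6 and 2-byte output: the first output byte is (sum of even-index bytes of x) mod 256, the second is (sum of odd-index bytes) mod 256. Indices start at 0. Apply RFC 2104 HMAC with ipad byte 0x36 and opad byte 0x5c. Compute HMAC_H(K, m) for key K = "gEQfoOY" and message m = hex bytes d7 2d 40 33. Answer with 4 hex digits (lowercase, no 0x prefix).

Key "gEQfoOY" = 67 45 51 66 6f 4f 59 is 7 bytes > B = 6, so hash it first: H(key) = 80 fa, then zero-pad to 6 bytes: K' = 80 fa 00 00 00 00.
K' ⊕ ipad = b6 cc 36 36 36 36.  K' ⊕ opad = dc a6 5c 5c 5c 5c.
Inner input = (K'⊕ipad) ∥ m = b6 cc 36 36 36 36 ∥ d7 2d 40 33.
Inner hash: even-index sum = 569 mod 256 = 57; odd-index sum = 408 mod 256 = 152 → 39 98.
Outer input = (K'⊕opad) ∥ inner = dc a6 5c 5c 5c 5c ∥ 39 98.
Outer hash (tag): even-index sum = 461 mod 256 = 205; odd-index sum = 502 mod 256 = 246 → cd f6.

cdf6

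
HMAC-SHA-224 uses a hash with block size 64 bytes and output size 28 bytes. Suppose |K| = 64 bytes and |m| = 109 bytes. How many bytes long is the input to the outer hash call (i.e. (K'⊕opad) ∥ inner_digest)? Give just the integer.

92

Key is 64 ≤ 64 bytes, zero-padded: |K'| = 64.
Outer input = (K'⊕opad) ∥ H(inner) → 64 + 28 = 92 bytes.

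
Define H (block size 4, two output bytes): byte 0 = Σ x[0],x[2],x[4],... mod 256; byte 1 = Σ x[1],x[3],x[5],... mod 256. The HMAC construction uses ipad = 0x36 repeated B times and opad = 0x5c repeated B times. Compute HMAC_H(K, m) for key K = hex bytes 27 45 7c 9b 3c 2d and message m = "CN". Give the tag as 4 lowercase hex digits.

416c

Key hex bytes 27 45 7c 9b 3c 2d is 6 bytes > B = 4, so hash it first: H(key) = df 0d, then zero-pad to 4 bytes: K' = df 0d 00 00.
K' ⊕ ipad = e9 3b 36 36.  K' ⊕ opad = 83 51 5c 5c.
Inner input = (K'⊕ipad) ∥ m = e9 3b 36 36 ∥ 43 4e.
Inner hash: even-index sum = 354 mod 256 = 98; odd-index sum = 191 mod 256 = 191 → 62 bf.
Outer input = (K'⊕opad) ∥ inner = 83 51 5c 5c ∥ 62 bf.
Outer hash (tag): even-index sum = 321 mod 256 = 65; odd-index sum = 364 mod 256 = 108 → 41 6c.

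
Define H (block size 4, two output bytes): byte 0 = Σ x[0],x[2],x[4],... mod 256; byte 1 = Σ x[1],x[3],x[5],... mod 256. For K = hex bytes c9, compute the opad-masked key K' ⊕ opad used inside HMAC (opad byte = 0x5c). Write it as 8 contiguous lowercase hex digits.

955c5c5c

Key hex bytes c9 is 1 byte ≤ B = 4; zero-pad to 4 bytes: K' = c9 00 00 00.
XOR each byte with 0x5c: c9⊕5c=95, 00⊕5c=5c, 00⊕5c=5c, 00⊕5c=5c.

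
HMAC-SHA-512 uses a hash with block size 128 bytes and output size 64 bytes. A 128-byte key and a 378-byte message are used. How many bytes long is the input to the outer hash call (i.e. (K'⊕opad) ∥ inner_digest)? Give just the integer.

192

Key is 128 ≤ 128 bytes, zero-padded: |K'| = 128.
Outer input = (K'⊕opad) ∥ H(inner) → 128 + 64 = 192 bytes.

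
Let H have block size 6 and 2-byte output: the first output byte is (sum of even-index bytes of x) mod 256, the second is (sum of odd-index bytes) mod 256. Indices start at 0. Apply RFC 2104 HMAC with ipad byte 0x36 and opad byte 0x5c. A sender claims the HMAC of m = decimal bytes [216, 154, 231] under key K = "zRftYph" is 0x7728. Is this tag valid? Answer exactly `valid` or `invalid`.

valid

Key "zRftYph" = 7a 52 66 74 59 70 68 is 7 bytes > B = 6, so hash it first: H(key) = a1 36, then zero-pad to 6 bytes: K' = a1 36 00 00 00 00.
K' ⊕ ipad = 97 00 36 36 36 36; K' ⊕ opad = fd 6a 5c 5c 5c 5c.
Inner hash: even-index sum = 706 mod 256 = 194; odd-index sum = 262 mod 256 = 6 → c2 06.
Outer hash (recomputed tag): even-index sum = 631 mod 256 = 119; odd-index sum = 296 mod 256 = 40 → 77 28.
Recomputed tag = 7728; claimed = 7728 → match.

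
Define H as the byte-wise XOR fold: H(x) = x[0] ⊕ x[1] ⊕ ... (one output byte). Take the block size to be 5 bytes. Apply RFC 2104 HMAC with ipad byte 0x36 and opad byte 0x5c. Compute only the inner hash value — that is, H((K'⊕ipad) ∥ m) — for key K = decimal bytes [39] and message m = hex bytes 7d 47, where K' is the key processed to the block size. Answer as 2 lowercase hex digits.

2b

Key decimal bytes [39] = 27 is 1 byte ≤ B = 5; zero-pad to 5 bytes: K' = 27 00 00 00 00.
K' ⊕ ipad = 11 36 36 36 36.
Inner input = 11 36 36 36 36 ∥ 7d 47.
Inner hash: XOR 11⊕36⊕36⊕36⊕36⊕7d⊕47 = 2b.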